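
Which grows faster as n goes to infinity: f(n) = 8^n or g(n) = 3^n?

f(n) = 8^n grows faster: (8/3)^n -> infinity since 8/3 > 1.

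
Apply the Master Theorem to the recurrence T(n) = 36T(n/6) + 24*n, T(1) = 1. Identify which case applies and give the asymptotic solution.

a=36, b=6, f(n)=24*n.
log_6(36) = 2 > 1.
Since f(n) = O(n^1) is polynomially smaller than n^2, Case 1 applies.
T(n) = Theta(n^2).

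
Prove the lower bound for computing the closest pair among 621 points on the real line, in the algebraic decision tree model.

Reduction from element distinctness: given 621 reals, the closest-pair distance is 0 iff two are equal. Element distinctness has an Omega(n log n) lower bound in the algebraic decision tree model (Ben-Or). Therefore closest pair on a line also requires Omega(n log n). Sorting then a linear scan achieves this.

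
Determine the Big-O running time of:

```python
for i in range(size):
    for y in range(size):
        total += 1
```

Time complexity: O(n^2).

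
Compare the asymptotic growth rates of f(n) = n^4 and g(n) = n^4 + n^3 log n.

f(n) = n^4 and g(n) = n^4 + n^3 log n are Theta of each other: the lower-order n^3 log n term is o(n^4); both are Theta(n^4).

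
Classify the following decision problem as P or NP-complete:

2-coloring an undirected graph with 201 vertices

This problem is in P: 2-coloring is bipartiteness testing via BFS, O(V+E).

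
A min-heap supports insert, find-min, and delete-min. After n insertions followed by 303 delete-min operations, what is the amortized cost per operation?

Insert takes O(log n) worst case. Delete-min takes O(log n). Over a sequence of n inserts and 303 delete-mins, total cost is O((n + 303) log n). Amortized per operation: O(log n).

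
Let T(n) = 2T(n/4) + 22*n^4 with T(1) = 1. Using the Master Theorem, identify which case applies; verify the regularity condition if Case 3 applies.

a=2, b=4, f(n)=22*n^4.
log_4(2) = 0.5 < 4.
f(n) = Omega(n^(0.5+epsilon)) for some epsilon > 0, so Case 3 is the candidate.
Regularity: a*f(n/b) = 2*22*(n/4)^4 = (2/256)*22*n^4 <= c*f(n) with c = 2/256 < 1. Satisfied.
Case 3: T(n) = Theta(n^4).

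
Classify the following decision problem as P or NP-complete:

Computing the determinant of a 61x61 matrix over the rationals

This problem is in P: Gaussian elimination runs in O(n^3).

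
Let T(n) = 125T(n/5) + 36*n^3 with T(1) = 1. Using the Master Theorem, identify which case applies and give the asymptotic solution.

a=125, b=5, f(n)=36*n^3.
log_5(125) = 3, so n^(log_b(a)) = n^3.
f(n) = Theta(n^3), so Case 2 applies.
T(n) = Theta(n^3 log n).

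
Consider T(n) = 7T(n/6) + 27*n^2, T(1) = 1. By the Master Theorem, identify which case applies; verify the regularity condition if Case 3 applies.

a=7, b=6, f(n)=27*n^2.
log_6(7) = 1.086 < 2.
f(n) = Omega(n^(1.086+epsilon)) for some epsilon > 0, so Case 3 is the candidate.
Regularity: a*f(n/b) = 7*27*(n/6)^2 = (7/36)*27*n^2 <= c*f(n) with c = 7/36 < 1. Satisfied.
Case 3: T(n) = Theta(n^2).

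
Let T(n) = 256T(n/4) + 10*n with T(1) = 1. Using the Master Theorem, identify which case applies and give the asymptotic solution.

a=256, b=4, f(n)=10*n.
log_4(256) = 4 > 1.
Since f(n) = O(n^1) is polynomially smaller than n^4, Case 1 applies.
T(n) = Theta(n^4).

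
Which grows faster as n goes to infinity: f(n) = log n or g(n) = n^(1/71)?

g(n) = n^(1/71) grows faster: any positive power of n dominates log n.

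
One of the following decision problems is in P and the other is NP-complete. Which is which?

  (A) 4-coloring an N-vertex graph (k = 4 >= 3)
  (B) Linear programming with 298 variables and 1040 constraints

(A) is NP-complete: graph k-coloring for k>=3 is NP-complete by reduction from 3-SAT.
(B) is P: the ellipsoid and interior-point methods run in polynomial time.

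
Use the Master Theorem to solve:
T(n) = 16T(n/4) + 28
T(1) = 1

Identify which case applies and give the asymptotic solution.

a=16, b=4, f(n)=28.
log_4(16) = 2 > 0.
Since f(n) = O(n^0) is polynomially smaller than n^2, Case 1 applies.
T(n) = Theta(n^2).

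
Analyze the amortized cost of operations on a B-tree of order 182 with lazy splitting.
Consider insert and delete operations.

In a B-tree of order 182, a node splits when it has 182 keys. With lazy splitting, we use potential Phi = number of full nodes + number of near-empty nodes. Each split costs O(1) but reduces potential. Between splits, at least 91 insertions must occur in that node. Amortized structural cost is O(1) per operation, plus O(log_182 n) traversal.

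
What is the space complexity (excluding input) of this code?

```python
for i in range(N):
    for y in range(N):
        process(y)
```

Space complexity: O(1).
Only a constant amount of auxiliary storage is used; nothing grows with n.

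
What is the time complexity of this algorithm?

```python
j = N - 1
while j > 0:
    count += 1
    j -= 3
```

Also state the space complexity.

Time complexity: O(n).
Space complexity: O(1).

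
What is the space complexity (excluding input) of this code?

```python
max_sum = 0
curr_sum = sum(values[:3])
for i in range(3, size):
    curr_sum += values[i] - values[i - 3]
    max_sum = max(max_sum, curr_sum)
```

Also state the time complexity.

Space complexity: O(1).
Only a constant amount of auxiliary storage is used; nothing grows with n.
Time complexity: O(n).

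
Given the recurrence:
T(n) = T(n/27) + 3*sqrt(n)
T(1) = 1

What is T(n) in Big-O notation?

Each level contributes sqrt(n/27^k). Geometric series with ratio 1/sqrt(27) < 1 sums to O(sqrt(n)).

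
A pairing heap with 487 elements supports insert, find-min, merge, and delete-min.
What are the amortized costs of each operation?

Pairing heaps are self-adjusting heap-ordered trees. Insert and merge link two roots: O(1). Find-min reads the root: O(1). Delete-min removes the root, then pairs children in two passes; amortized cost is O(log 487) = O(log n).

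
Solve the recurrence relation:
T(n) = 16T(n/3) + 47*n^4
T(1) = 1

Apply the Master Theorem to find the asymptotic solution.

a=16, b=3, f(n)=47*n^4. log_3(16) = 2.524 < 4. Case 3: T(n) = O(n^4).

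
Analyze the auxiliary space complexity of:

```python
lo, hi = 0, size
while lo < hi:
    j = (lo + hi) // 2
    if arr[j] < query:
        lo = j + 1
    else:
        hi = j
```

Space complexity: O(1).
Only a constant amount of auxiliary storage is used; nothing grows with n.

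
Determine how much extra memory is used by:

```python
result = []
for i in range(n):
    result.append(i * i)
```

Space complexity: O(n).
Auxiliary storage grows linearly with the input size n in the worst case.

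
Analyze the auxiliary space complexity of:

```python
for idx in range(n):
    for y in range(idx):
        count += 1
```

Space complexity: O(1).
Only a constant amount of auxiliary storage is used; nothing grows with n.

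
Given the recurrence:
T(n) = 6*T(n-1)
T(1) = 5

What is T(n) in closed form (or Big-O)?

Each step multiplies by 6. T(n) = T(1)*6^(n-1) = 5*6^(n-1).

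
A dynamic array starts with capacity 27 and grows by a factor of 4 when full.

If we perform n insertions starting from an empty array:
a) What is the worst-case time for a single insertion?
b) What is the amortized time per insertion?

(a) Worst-case single insertion: O(n) -- when the array is full at capacity c, the resize copies all c elements, and c can be Theta(n).
(b) Resizes happen at sizes 27, 108, 432, ... Total copy cost for n insertions: 27 + 108 + ... = O(n) (geometric series with ratio 1/4). Amortized cost per insertion: O(n)/n = O(1).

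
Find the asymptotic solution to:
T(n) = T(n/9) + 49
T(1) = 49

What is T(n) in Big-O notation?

Each step divides n by 9 and adds 49. After log_9(n) steps, T(n) = O(log n).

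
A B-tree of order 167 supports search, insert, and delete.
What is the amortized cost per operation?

B-tree of order 167 has height O(log_167 n). Each operation traverses the tree height. Splits during insert and merges during delete are O(1) each and occur at most once per level. Total cost per operation: O(log_167 n).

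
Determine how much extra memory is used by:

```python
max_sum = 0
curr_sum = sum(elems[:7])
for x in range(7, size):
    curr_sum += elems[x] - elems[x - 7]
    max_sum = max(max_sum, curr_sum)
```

Space complexity: O(1).
Only a constant amount of auxiliary storage is used; nothing grows with n.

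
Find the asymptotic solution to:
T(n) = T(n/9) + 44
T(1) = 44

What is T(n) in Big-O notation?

Each step divides n by 9 and adds 44. After log_9(n) steps, T(n) = O(log n).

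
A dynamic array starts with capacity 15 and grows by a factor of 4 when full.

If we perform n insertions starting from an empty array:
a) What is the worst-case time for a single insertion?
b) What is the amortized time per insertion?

(a) Worst-case single insertion: O(n) -- when the array is full at capacity c, the resize copies all c elements, and c can be Theta(n).
(b) Resizes happen at sizes 15, 60, 240, ... Total copy cost for n insertions: 15 + 60 + ... = O(n) (geometric series with ratio 1/4). Amortized cost per insertion: O(n)/n = O(1).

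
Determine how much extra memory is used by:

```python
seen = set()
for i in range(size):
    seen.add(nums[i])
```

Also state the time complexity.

Space complexity: O(n).
Auxiliary storage grows linearly with the input size n in the worst case.
Time complexity: O(n).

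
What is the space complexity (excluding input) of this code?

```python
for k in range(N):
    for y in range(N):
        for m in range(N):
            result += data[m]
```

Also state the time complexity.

Space complexity: O(1).
Only a constant amount of auxiliary storage is used; nothing grows with n.
Time complexity: O(n^3).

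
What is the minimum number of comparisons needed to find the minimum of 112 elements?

Finding the minimum requires 111 comparisons, identical reasoning to finding the maximum. Each comparison eliminates one candidate.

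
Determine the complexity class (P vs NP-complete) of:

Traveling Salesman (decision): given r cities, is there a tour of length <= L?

This problem is NP-complete: reduces from Hamiltonian Cycle.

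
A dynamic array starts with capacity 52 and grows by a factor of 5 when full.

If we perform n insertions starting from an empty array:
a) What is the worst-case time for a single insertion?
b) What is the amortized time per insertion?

(a) Worst-case single insertion: O(n) -- when the array is full at capacity c, the resize copies all c elements, and c can be Theta(n).
(b) Resizes happen at sizes 52, 260, 1300, ... Total copy cost for n insertions: 52 + 260 + ... = O(n) (geometric series with ratio 1/5). Amortized cost per insertion: O(n)/n = O(1).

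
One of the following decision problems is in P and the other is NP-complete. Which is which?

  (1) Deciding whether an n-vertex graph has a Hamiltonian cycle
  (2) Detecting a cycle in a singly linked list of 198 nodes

(1) is NP-complete: one of Karp's 21 NP-complete problems.
(2) is P: Floyd's tortoise-and-hare runs in O(n) time, O(1) space.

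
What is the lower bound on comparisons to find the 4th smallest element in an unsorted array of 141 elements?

Finding the 4th smallest of 141 elements requires Omega(n) comparisons. Every element must participate in at least one comparison; otherwise it could be the 4th smallest.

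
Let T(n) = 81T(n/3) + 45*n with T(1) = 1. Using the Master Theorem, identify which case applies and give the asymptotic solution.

a=81, b=3, f(n)=45*n.
log_3(81) = 4 > 1.
Since f(n) = O(n^1) is polynomially smaller than n^4, Case 1 applies.
T(n) = Theta(n^4).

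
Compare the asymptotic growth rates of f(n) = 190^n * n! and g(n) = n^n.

f(n) = 190^n * n! grows faster: by Stirling n! ~ sqrt(2 pi n)(n/e)^n, so 190^n n! / n^n ~ (190/e)^n sqrt(2 pi n) -> infinity since 190/e > 1.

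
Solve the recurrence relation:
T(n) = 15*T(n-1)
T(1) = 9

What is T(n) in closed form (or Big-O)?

Each step multiplies by 15. T(n) = T(1)*15^(n-1) = 9*15^(n-1).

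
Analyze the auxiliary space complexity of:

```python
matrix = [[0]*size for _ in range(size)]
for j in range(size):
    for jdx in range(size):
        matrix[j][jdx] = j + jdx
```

Space complexity: O(n^2).
A 2D structure of size n x n is allocated.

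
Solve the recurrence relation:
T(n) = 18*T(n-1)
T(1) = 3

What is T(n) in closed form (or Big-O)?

Each step multiplies by 18. T(n) = T(1)*18^(n-1) = 3*18^(n-1).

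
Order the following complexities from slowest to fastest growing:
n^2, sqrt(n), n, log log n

Ordered by growth rate: log log n < sqrt(n) < n < n^2.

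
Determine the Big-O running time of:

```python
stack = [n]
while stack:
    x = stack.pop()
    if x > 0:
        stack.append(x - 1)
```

Time complexity: O(n).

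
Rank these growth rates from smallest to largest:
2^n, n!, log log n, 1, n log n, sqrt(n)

Ordered by growth rate: 1 < log log n < sqrt(n) < n log n < 2^n < n!.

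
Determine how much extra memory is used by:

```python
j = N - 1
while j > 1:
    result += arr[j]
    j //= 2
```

Space complexity: O(1).
Only a constant amount of auxiliary storage is used; nothing grows with n.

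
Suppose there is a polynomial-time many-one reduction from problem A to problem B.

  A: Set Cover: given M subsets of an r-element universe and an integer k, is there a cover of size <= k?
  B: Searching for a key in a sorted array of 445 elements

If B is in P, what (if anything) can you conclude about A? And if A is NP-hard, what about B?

A poly-time reduction A <=_p B means any A-instance can be transformed to a B-instance in poly time.
If B is in P: compose the reduction with B's poly-time algorithm to solve A in poly time, so A is in P.
If A is NP-hard: every NP problem reduces to A, which reduces to B; composing reductions, every NP problem reduces to B, so B is NP-hard.
(Here in fact A is NP-complete and B is in P, so no such reduction is known -- its existence would imply P = NP; the analysis concerns only what the assumed reduction would or would not let you conclude.)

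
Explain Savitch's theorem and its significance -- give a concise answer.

Savitch's theorem states that NSPACE(f(n)) is contained in DSPACE(f(n)^2) for f(n) >= log n. In particular, NPSPACE = PSPACE, meaning nondeterminism does not significantly help for space-bounded computation. This contrasts with time, where we do not know if P = NP.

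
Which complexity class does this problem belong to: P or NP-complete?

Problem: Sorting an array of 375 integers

This problem is in P: merge sort runs in O(n log n).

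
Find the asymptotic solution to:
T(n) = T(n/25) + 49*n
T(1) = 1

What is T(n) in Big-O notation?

Geometric series: 49*n*(1 + 1/25 + 1/25^2 + ...) = O(n). T(n) = O(n).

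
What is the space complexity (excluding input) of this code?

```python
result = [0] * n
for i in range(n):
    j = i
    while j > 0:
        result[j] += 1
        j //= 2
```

Space complexity: O(n).
Auxiliary storage grows linearly with the input size n in the worst case.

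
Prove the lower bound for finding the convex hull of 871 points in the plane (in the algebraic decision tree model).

Reduction from sorting: given 871 numbers x_1,...,x_{871}, map x_i to the point (x_i, x_i^2) on the parabola y = x^2. All points are on the convex hull, and walking the hull gives them in sorted x-order. Since sorting requires Omega(n log n), so does planar convex hull.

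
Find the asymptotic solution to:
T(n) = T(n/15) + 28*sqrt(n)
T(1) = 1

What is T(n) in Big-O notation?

Each level contributes sqrt(n/15^k). Geometric series with ratio 1/sqrt(15) < 1 sums to O(sqrt(n)).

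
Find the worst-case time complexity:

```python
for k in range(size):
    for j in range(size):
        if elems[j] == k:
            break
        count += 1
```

Time complexity: O(n^2).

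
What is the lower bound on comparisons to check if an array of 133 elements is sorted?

To verify 133 elements are sorted, we must compare each consecutive pair. Skipping any pair allows an adversary to swap them. Therefore 132 comparisons are necessary and sufficient.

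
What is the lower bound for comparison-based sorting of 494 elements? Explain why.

A comparison-based sorting algorithm corresponds to a decision tree. With 494! possible permutations, the tree has 494! leaves. The height is at least log_2(494!) = Omega(n log n) by Stirling's approximation.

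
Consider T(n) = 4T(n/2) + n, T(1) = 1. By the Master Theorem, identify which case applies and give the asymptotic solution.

a=4, b=2, f(n)=n.
log_2(4) = 2 > 1.
Since f(n) = O(n^1) is polynomially smaller than n^2, Case 1 applies.
T(n) = Theta(n^2).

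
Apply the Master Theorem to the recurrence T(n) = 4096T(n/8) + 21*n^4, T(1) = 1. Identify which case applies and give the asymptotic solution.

a=4096, b=8, f(n)=21*n^4.
log_8(4096) = 4, so n^(log_b(a)) = n^4.
f(n) = Theta(n^4), so Case 2 applies.
T(n) = Theta(n^4 log n).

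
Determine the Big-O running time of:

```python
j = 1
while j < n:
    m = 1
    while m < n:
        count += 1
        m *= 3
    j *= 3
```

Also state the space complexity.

Time complexity: O(log^2 n).
Space complexity: O(1).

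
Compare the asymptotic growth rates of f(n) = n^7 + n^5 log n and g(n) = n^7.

f(n) = n^7 + n^5 log n and g(n) = n^7 are Theta of each other: the lower-order n^5 log n term is o(n^7); both are Theta(n^7).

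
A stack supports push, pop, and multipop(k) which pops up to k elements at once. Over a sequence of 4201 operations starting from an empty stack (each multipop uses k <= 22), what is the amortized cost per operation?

Each element is pushed exactly once and popped at most once (whether by pop or as part of a multipop). So the total number of individual pops over the whole sequence is at most the number of pushes, which is at most 4201. Total work <= 2 * 4201, hence O(1) amortized per operation.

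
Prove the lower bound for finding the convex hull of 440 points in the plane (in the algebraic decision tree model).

Reduction from sorting: given 440 numbers x_1,...,x_{440}, map x_i to the point (x_i, x_i^2) on the parabola y = x^2. All points are on the convex hull, and walking the hull gives them in sorted x-order. Since sorting requires Omega(n log n), so does planar convex hull.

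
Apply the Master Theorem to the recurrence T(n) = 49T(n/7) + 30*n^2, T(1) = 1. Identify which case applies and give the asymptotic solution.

a=49, b=7, f(n)=30*n^2.
log_7(49) = 2, so n^(log_b(a)) = n^2.
f(n) = Theta(n^2), so Case 2 applies.
T(n) = Theta(n^2 log n).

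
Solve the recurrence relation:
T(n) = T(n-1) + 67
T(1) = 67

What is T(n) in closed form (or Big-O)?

Unrolling: T(n) = T(n-1) + 67 = T(n-2) + 2*67 = ... = T(1) + (n-1)*67 = 67 + (n-1)*67 = 67n.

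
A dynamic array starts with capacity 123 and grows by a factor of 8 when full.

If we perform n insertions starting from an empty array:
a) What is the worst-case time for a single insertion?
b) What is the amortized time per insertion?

(a) Worst-case single insertion: O(n) -- when the array is full at capacity c, the resize copies all c elements, and c can be Theta(n).
(b) Resizes happen at sizes 123, 984, 7872, ... Total copy cost for n insertions: 123 + 984 + ... = O(n) (geometric series with ratio 1/8). Amortized cost per insertion: O(n)/n = O(1).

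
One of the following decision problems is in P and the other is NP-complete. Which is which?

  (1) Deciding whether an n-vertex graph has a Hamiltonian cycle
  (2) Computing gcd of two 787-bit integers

(1) is NP-complete: one of Karp's 21 NP-complete problems.
(2) is P: the Euclidean algorithm runs in polynomial time in the bit-length.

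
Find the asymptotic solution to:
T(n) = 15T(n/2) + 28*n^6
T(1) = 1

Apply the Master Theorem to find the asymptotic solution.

a=15, b=2, f(n)=28*n^6. log_2(15) = 3.907 < 6. Case 3: T(n) = O(n^6).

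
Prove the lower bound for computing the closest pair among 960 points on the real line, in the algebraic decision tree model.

Reduction from element distinctness: given 960 reals, the closest-pair distance is 0 iff two are equal. Element distinctness has an Omega(n log n) lower bound in the algebraic decision tree model (Ben-Or). Therefore closest pair on a line also requires Omega(n log n). Sorting then a linear scan achieves this.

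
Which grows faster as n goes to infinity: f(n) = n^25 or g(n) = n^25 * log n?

g(n) = n^25 * log n grows faster: extra log n factor -> infinity.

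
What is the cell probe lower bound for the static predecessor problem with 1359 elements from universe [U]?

The Patrascu-Thorup lower bound shows any data structure on n = 1359 elements using O(n * polylog(n)) space requires Omega(log log U) query time. van Emde Boas trees achieve O(log log U) with O(U) space.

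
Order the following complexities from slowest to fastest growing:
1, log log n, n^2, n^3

Ordered by growth rate: 1 < log log n < n^2 < n^3.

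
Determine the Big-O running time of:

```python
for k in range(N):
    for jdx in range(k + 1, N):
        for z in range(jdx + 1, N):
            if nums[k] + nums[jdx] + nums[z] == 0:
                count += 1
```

Time complexity: O(n^3).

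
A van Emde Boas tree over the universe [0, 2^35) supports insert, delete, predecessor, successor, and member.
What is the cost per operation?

vEB recursively partitions [0, 34359738368) into sqrt(u) clusters of size sqrt(u). Each operation recurses into either one cluster or the summary, never both: T(u) = T(sqrt(u)) + O(1) => T(u) = O(log log u) = O(log 35). This is worst-case, not just amortized.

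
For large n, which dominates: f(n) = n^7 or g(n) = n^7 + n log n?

f(n) = n^7 and g(n) = n^7 + n log n are Theta of each other: the lower-order n log n term is o(n^7); both are Theta(n^7).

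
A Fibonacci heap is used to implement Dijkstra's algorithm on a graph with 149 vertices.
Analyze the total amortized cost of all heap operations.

Dijkstra performs 149 insert, 149 extract-min, and at most E decrease-key operations. With Fibonacci heap: insert O(1) amortized, extract-min O(log n) amortized, decrease-key O(1) amortized. Total with n = 149: O(n * 1 + n * log n + E * 1) = O(n log n + E).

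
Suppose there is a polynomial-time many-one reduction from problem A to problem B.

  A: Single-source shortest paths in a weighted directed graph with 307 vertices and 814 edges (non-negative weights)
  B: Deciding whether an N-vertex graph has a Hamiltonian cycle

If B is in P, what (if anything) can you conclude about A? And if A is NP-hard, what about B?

A poly-time reduction A <=_p B means any A-instance can be transformed to a B-instance in poly time.
If B is in P: compose the reduction with B's poly-time algorithm to solve A in poly time, so A is in P.
If A is NP-hard: every NP problem reduces to A, which reduces to B; composing reductions, every NP problem reduces to B, so B is NP-hard.
(Here in fact A is P and B is NP-complete.)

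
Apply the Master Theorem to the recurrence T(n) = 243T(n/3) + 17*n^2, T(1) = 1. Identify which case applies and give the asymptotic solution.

a=243, b=3, f(n)=17*n^2.
log_3(243) = 5 > 2.
Since f(n) = O(n^2) is polynomially smaller than n^5, Case 1 applies.
T(n) = Theta(n^5).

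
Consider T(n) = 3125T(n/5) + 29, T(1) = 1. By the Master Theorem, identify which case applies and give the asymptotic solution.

a=3125, b=5, f(n)=29.
log_5(3125) = 5 > 0.
Since f(n) = O(n^0) is polynomially smaller than n^5, Case 1 applies.
T(n) = Theta(n^5).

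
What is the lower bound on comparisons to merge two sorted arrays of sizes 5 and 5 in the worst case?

Adversary: with |5 - 5| <= 1 the inputs can be fully interleaved so that every adjacent pair in the merged output comes from different arrays. Then each of the 9 adjacent pairs must be directly compared, or the algorithm cannot determine their relative order. Standard merge meets this bound.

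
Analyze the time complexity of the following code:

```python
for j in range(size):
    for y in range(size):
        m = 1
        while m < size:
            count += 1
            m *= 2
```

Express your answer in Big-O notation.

Time complexity: O(n^2 log n).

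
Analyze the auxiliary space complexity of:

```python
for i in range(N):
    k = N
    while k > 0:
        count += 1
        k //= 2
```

Space complexity: O(1).
Only a constant amount of auxiliary storage is used; nothing grows with n.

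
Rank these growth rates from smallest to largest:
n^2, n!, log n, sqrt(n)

Ordered by growth rate: log n < sqrt(n) < n^2 < n!.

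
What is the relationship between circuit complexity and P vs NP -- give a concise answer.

A language is in P iff it has polynomial-size uniform circuit families. P/poly contains all languages decidable by polynomial-size circuits (even non-uniform). If NP is not in P/poly, then P != NP. Proving super-polynomial circuit lower bounds for an NP problem would separate P from NP.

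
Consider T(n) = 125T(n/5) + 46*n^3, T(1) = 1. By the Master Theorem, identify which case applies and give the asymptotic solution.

a=125, b=5, f(n)=46*n^3.
log_5(125) = 3, so n^(log_b(a)) = n^3.
f(n) = Theta(n^3), so Case 2 applies.
T(n) = Theta(n^3 log n).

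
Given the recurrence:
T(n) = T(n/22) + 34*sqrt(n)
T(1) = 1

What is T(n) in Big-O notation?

Each level contributes sqrt(n/22^k). Geometric series with ratio 1/sqrt(22) < 1 sums to O(sqrt(n)).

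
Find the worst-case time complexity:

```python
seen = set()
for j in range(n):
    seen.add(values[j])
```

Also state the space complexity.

Time complexity: O(n).
Space complexity: O(n).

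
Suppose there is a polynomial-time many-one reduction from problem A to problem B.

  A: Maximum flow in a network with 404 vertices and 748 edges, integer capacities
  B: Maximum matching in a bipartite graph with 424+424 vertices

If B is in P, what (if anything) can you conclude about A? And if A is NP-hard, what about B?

A poly-time reduction A <=_p B means any A-instance can be transformed to a B-instance in poly time.
If B is in P: compose the reduction with B's poly-time algorithm to solve A in poly time, so A is in P.
If A is NP-hard: every NP problem reduces to A, which reduces to B; composing reductions, every NP problem reduces to B, so B is NP-hard.
(Here in fact A is P and B is P.)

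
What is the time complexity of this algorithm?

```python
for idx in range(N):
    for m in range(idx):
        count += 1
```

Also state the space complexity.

Time complexity: O(n^2).
Space complexity: O(1).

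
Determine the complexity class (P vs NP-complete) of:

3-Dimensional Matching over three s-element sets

This problem is NP-complete: one of Karp's 21 NP-complete problems.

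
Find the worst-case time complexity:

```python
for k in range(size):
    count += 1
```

Time complexity: O(n).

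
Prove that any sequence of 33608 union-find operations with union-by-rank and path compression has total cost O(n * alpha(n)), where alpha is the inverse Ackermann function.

Using Tarjan's analysis with rank-based potential function. Union-by-rank keeps tree height O(log n). Path compression flattens paths during find. For n = 33608 operations, total cost is O(n * alpha(n)), effectively O(n) since alpha grows incredibly slowly.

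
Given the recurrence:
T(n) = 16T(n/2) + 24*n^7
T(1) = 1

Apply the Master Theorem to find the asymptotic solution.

a=16, b=2, f(n)=24*n^7. log_2(16) = 4 < 7. Case 3: T(n) = O(n^7).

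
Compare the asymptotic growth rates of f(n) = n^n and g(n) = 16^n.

f(n) = n^n grows faster: n^n / 16^n = (n/16)^n -> infinity once n > 16.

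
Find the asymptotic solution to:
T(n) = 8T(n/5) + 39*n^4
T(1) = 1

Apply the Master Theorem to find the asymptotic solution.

a=8, b=5, f(n)=39*n^4. log_5(8) = 1.292 < 4. Case 3: T(n) = O(n^4).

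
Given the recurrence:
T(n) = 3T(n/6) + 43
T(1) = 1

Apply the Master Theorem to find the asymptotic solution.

a=3, b=6, f(n)=43. log_6(3) = 0.6131. Case 1 of Master Theorem: T(n) = O(n^0.6131).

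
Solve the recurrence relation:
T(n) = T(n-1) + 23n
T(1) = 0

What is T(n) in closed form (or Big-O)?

Unrolling: T(n) = 0 + 23*(2 + 3 + ... + n) = 0 + 23*(n(n+1)/2 - 1) = O(n^2).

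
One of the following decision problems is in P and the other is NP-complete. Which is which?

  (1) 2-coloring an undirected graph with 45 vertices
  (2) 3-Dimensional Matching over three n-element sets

(1) is P: 2-coloring is bipartiteness testing via BFS, O(V+E).
(2) is NP-complete: one of Karp's 21 NP-complete problems.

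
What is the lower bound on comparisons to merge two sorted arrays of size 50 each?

To merge two sorted arrays of size 50, we need at least 99 comparisons in the worst case. An adversary can force every element to be compared.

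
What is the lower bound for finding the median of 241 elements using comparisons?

To find the median of 241 elements, every element must be compared at least once, so the lower bound is Omega(n). The BFPRT algorithm achieves O(n), making this tight.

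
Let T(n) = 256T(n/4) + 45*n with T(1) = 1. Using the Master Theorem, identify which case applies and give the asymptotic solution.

a=256, b=4, f(n)=45*n.
log_4(256) = 4 > 1.
Since f(n) = O(n^1) is polynomially smaller than n^4, Case 1 applies.
T(n) = Theta(n^4).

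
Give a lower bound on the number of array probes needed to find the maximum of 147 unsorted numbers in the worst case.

Adversary: any unprobed cell could hold a value larger than everything seen so far. If fewer than 147 cells are probed, the adversary places the max in an unprobed cell. So all 147 cells must be examined; together with 147-1 comparisons this is tight.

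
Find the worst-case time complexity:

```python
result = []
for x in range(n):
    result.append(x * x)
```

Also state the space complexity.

Time complexity: O(n).
Space complexity: O(n).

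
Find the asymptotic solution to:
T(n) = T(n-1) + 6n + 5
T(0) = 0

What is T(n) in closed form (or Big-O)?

Dominant term in sum is 6*sum(i, i=1..n) = 6*n*(n+1)/2 = O(n^2).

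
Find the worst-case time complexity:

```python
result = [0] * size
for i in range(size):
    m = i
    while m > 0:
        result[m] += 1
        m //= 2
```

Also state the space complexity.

Time complexity: O(n log n).
Space complexity: O(n).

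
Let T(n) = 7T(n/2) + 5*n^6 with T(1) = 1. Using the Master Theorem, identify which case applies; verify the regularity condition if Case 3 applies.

a=7, b=2, f(n)=5*n^6.
log_2(7) = 2.807 < 6.
f(n) = Omega(n^(2.807+epsilon)) for some epsilon > 0, so Case 3 is the candidate.
Regularity: a*f(n/b) = 7*5*(n/2)^6 = (7/64)*5*n^6 <= c*f(n) with c = 7/64 < 1. Satisfied.
Case 3: T(n) = Theta(n^6).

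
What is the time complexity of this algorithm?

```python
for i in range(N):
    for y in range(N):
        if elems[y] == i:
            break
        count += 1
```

Time complexity: O(n^2).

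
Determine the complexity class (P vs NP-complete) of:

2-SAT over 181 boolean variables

This problem is in P: 2-SAT is solvable in linear time via implication-graph SCCs.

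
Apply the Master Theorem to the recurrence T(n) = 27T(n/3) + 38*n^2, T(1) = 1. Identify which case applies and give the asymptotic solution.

a=27, b=3, f(n)=38*n^2.
log_3(27) = 3 > 2.
Since f(n) = O(n^2) is polynomially smaller than n^3, Case 1 applies.
T(n) = Theta(n^3).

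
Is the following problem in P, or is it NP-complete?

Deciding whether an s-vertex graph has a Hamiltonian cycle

This problem is NP-complete: one of Karp's 21 NP-complete problems.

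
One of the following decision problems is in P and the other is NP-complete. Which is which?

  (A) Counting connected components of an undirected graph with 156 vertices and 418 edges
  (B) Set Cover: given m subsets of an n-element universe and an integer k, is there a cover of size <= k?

(A) is P: BFS/DFS visits each vertex and edge once: O(V+E).
(B) is NP-complete: one of Karp's 21 NP-complete problems (with k part of the input).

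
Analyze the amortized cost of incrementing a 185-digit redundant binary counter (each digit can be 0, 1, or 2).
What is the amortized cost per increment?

A redundant counter on 185 digits allows digit values 0, 1, 2. Increment adds 1 to the least significant digit and carries any 2 to a 0 plus +1 on the next digit. With potential Phi = (number of 2-digits), each increment does O(1) actual work plus a chain of carries, each of which decreases Phi by 1. Amortized O(1).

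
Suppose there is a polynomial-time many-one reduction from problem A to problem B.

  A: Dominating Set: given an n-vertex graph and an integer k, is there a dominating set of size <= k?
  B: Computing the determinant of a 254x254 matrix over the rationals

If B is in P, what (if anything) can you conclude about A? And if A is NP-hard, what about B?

A poly-time reduction A <=_p B means any A-instance can be transformed to a B-instance in poly time.
If B is in P: compose the reduction with B's poly-time algorithm to solve A in poly time, so A is in P.
If A is NP-hard: every NP problem reduces to A, which reduces to B; composing reductions, every NP problem reduces to B, so B is NP-hard.
(Here in fact A is NP-complete and B is in P, so no such reduction is known -- its existence would imply P = NP; the analysis concerns only what the assumed reduction would or would not let you conclude.)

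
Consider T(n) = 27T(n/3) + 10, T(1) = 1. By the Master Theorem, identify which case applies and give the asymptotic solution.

a=27, b=3, f(n)=10.
log_3(27) = 3 > 0.
Since f(n) = O(n^0) is polynomially smaller than n^3, Case 1 applies.
T(n) = Theta(n^3).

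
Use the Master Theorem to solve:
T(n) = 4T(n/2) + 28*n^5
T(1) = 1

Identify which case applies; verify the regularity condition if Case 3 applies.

a=4, b=2, f(n)=28*n^5.
log_2(4) = 2 < 5.
f(n) = Omega(n^(2+epsilon)) for some epsilon > 0, so Case 3 is the candidate.
Regularity: a*f(n/b) = 4*28*(n/2)^5 = (4/32)*28*n^5 <= c*f(n) with c = 4/32 < 1. Satisfied.
Case 3: T(n) = Theta(n^5).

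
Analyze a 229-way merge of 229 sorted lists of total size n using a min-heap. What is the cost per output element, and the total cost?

Maintain a min-heap of size 229 holding the current head of each list. Each output step does one extract-min (O(log 229)) and one insert of that list's next element (O(log 229)). Each of the n elements passes through the heap exactly once, so the total cost is O(n log 229), i.e. O(log 229) per output element.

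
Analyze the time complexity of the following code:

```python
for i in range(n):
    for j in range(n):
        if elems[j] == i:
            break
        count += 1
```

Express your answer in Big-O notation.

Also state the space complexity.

Time complexity: O(n^2).
Space complexity: O(1).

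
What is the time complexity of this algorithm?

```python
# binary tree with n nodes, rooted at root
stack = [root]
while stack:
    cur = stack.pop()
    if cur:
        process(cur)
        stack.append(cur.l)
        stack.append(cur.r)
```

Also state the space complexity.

Time complexity: O(n).
Space complexity: O(n).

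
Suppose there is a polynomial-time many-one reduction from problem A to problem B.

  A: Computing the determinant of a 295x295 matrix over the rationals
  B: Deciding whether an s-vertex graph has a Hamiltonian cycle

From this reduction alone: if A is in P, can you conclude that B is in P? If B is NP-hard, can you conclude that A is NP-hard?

A poly-time reduction A <=_p B transfers tractability DOWN (B easy => A easy) and hardness UP (A hard => B hard), not the reverse.
From A in P, the reduction alone does NOT give B in P: any problem in P trivially reduces to SAT, yet SAT is not known to be in P.
From B NP-hard, the reduction alone does NOT give A NP-hard: again, easy problems reduce to hard ones.
(Here in fact A is P and B is NP-complete.)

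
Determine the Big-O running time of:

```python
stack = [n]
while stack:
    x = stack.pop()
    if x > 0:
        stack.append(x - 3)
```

Time complexity: O(n).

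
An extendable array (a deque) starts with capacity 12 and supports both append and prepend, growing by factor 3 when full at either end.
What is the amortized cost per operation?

Growth at either end copies all elements; capacities form a geometric sequence with ratio 3, so total copy cost over n operations is O(n) (two geometric series). Amortized O(1).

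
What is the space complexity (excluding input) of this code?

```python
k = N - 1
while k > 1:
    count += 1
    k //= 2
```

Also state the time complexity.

Space complexity: O(1).
Only a constant amount of auxiliary storage is used; nothing grows with n.
Time complexity: O(log n).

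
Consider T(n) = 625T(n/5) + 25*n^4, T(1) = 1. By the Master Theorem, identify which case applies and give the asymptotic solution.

a=625, b=5, f(n)=25*n^4.
log_5(625) = 4, so n^(log_b(a)) = n^4.
f(n) = Theta(n^4), so Case 2 applies.
T(n) = Theta(n^4 log n).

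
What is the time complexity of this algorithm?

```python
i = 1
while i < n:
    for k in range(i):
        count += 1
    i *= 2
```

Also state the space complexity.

Time complexity: O(n).
Space complexity: O(1).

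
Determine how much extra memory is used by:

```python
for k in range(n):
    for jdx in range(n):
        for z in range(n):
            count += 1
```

Space complexity: O(1).
Only a constant amount of auxiliary storage is used; nothing grows with n.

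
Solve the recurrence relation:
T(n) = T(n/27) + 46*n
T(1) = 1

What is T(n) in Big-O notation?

Geometric series: 46*n*(1 + 1/27 + 1/27^2 + ...) = O(n). T(n) = O(n).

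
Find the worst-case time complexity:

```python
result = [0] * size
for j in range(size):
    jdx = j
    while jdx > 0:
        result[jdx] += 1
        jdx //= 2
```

Time complexity: O(n log n).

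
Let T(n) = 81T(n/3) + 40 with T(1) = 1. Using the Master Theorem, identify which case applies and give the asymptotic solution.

a=81, b=3, f(n)=40.
log_3(81) = 4 > 0.
Since f(n) = O(n^0) is polynomially smaller than n^4, Case 1 applies.
T(n) = Theta(n^4).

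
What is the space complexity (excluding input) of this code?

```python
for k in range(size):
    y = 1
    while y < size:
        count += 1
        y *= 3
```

Space complexity: O(1).
Only a constant amount of auxiliary storage is used; nothing grows with n.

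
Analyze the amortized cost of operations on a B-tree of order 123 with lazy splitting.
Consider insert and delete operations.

In a B-tree of order 123, a node splits when it has 123 keys. With lazy splitting, we use potential Phi = number of full nodes + number of near-empty nodes. Each split costs O(1) but reduces potential. Between splits, at least 61 insertions must occur in that node. Amortized structural cost is O(1) per operation, plus O(log_123 n) traversal.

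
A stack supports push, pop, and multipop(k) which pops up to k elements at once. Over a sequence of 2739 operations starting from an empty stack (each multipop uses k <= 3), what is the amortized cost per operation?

Each element is pushed exactly once and popped at most once (whether by pop or as part of a multipop). So the total number of individual pops over the whole sequence is at most the number of pushes, which is at most 2739. Total work <= 2 * 2739, hence O(1) amortized per operation.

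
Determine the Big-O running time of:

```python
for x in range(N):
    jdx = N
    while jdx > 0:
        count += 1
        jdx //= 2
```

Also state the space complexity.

Time complexity: O(n log n).
Space complexity: O(1).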